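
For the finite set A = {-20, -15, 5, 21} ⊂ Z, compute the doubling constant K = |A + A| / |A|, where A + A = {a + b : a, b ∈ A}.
K = |A + A| / |A| = 10/4 = 5/2

Enumerate A + A = {a + b : a, b ∈ A}. With |A| = 4, there are |A|^2 = 16 ordered sum pairs; collecting distinct values, A + A = {-40, -35, -30, -15, -10, 1, 6, 10, 26, 42}, so |A + A| = 10. Thus K = 10/4 = 5/2. For comparison, the minimum possible |A + A| over all 4-element sets is 2·4 − 1 = 7 (so min K = 7/4), attained only by arithmetic progressions.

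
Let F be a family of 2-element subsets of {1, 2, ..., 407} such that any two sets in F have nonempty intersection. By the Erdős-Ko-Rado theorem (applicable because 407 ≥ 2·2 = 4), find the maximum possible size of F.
max |F| = C(406, 1) = 406

The Erdős-Ko-Rado theorem states: for n ≥ 2k, an intersecting family of k-subsets of an n-element set has size at most C(n − 1, k − 1), with equality for 'star' families {A ⊆ [n] : |A| = k, i ∈ A} (fix an element i). For n = 407, k = 2: C(406, 1) = 406.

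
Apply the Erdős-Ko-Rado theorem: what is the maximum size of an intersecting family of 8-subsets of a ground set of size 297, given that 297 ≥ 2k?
max |F| = C(296, 7) = 36776634168680

Erdős-Ko-Rado (1961): when n ≥ 2k, max |F| = C(n−1, k−1). The bound is attained by the star {A : i ∈ A} for any fixed i ∈ [n]. Here C(297−1, 8−1) = C(296, 7) = 36776634168680.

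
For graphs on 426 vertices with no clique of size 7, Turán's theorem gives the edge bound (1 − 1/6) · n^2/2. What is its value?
Turán density bound = (5/6) · 426^2/2 = 75615

Turán's theorem: ex(n, K_{r+1}) is achieved by the complete r-partite Turán graph T(n, r) with parts as balanced as possible, and is at most (1 − 1/r) · n^2/2. For r = 6, n = 426: the density bound is (5/6) · 181476/2 = 75615. Since 6 ∣ 426, the Turán graph T(426, 6) has parts of equal size 71, and its edge count e(T(426, 6)) = 75615 attains the density bound exactly.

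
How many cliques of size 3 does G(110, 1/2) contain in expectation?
E[# K_3] = C(110, 3) · (1/2)^C(3, 2) = 215820 / 2^3 = 53955/2 = 26977.5

For each 3-subset S of vertices (there are C(110, 3) = 215820 such S), let X_S = 1 if S induces a K_3 (all C(3, 2) = 3 edges present). Then P(X_S = 1) = (1/2)^3 = 1/8. By linearity of expectation, E[# K_3] = C(110, 3) · (1/2)^3 = 215820 / 8 = 53955/2 = 26977.5.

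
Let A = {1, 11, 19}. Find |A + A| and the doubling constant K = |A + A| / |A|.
K = |A + A| / |A| = 6/3 = 2

Enumerate A + A = {a + b : a, b ∈ A}. With |A| = 3, there are |A|^2 = 9 ordered sum pairs; collecting distinct values, A + A = {2, 12, 20, 22, 30, 38}, so |A + A| = 6. Thus K = 6/3 = 2. For comparison, the minimum possible |A + A| over all 3-element sets is 2·3 − 1 = 5 (so min K = 5/3), attained only by arithmetic progressions.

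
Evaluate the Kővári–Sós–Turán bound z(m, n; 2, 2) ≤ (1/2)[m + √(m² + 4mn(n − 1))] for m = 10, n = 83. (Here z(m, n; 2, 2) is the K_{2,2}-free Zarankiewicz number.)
z(10, 83; 2, 2) ≤ (1/2)[10 + √(10² + 4·10·83·82)] = (1/2)[10 + √272340] = 265.931

Kővári–Sós–Turán: let r_1, ..., r_10 be the row sums and z = Σ r_i the total number of 1s. Each pair of columns can share at most one row with both entries 1 (else a 2×2 all-ones block appears), so Σ_i C(r_i, 2) ≤ C(83, 2) = 3403. By convexity Σ_i C(r_i, 2) ≥ 10·C(z/10, 2) = z(z − 10)/(2·10), giving z² − 10z − 10·83·82 ≤ 0 and hence z ≤ (1/2)[10 + √(100 + 4·68060)] = (1/2)[10 + √272340] ≈ (1/2)(10 + 521.8621) = 265.931.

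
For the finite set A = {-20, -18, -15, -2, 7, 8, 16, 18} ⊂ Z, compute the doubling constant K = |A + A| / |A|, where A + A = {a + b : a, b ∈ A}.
K = |A + A| / |A| = 32/8 = 4

Enumerate A + A = {a + b : a, b ∈ A}. With |A| = 8, there are |A|^2 = 64 ordered sum pairs; collecting distinct values, A + A = {-40, -38, -36, -35, -33, -30, -22, -20, -17, -13, -12, -11, -10, -8, -7, -4, -2, 0, 1, 3, 5, 6, 14, 15, 16, 23, 24, 25, 26, 32, 34, 36}, so |A + A| = 32. Thus K = 32/8 = 4. For comparison, the minimum possible |A + A| over all 8-element sets is 2·8 − 1 = 15 (so min K = 15/8), attained only by arithmetic progressions.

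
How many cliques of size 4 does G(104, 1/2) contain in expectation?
E[# K_4] = C(104, 4) · (1/2)^C(4, 2) = 4598126 / 2^6 = 2299063/32 = 71845.71875

For each 4-subset S of vertices (there are C(104, 4) = 4598126 such S), let X_S = 1 if S induces a K_4 (all C(4, 2) = 6 edges present). Then P(X_S = 1) = (1/2)^6 = 1/64. By linearity of expectation, E[# K_4] = C(104, 4) · (1/2)^6 = 4598126 / 64 = 2299063/32 = 71845.71875.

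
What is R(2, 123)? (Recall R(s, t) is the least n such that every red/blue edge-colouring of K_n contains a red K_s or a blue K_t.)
R(2, 123) = 123

R(2, k) = k for all k ≥ 2: in a 2-colouring of K_k, either some edge is red (a red K_2) or all edges are blue (a blue K_k). And K_{122} coloured all-blue has no blue K_123, so R(2, 123) > 122. Hence R(2, 123) = 123.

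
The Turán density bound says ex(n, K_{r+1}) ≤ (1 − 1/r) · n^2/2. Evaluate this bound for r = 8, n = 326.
Turán density bound = (7/8) · 326^2/2 = 185983/4 ≈ 46495.75

Turán's theorem: ex(n, K_{r+1}) is achieved by the complete r-partite Turán graph T(n, r) with parts as balanced as possible, and is at most (1 − 1/r) · n^2/2. For r = 8, n = 326: the density bound is (7/8) · 106276/2 = 185983/4 ≈ 46495.75. The integer-valued extremum is e(T(326, 8)) = 46495, which is strictly less than the density bound 185983/4 since 8 ∤ 326 (the parts of T(326, 8) cannot all be equal).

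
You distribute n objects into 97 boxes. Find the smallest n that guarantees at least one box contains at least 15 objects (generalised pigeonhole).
n = (15 − 1)·97 + 1 = 1359

By the generalised pigeonhole principle, to guarantee some box contains ≥ r objects we need more than (r − 1) · k objects total. Threshold: n = (r − 1) · k + 1. With r = 15 and k = 97: n = 14 · 97 + 1 = 1358 + 1 = 1359. For n = 1358 = 14 · 97, we can put exactly 14 objects in every box, avoiding 15 in any single one — so 1359 is tight.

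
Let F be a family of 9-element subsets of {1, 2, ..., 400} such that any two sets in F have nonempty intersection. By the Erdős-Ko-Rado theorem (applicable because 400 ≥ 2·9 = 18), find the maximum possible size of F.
max |F| = C(399, 8) = 14845439924778771

Erdős-Ko-Rado (1961): when n ≥ 2k, max |F| = C(n−1, k−1). The bound is attained by the star {A : i ∈ A} for any fixed i ∈ [n]. Here C(400−1, 9−1) = C(399, 8) = 14845439924778771.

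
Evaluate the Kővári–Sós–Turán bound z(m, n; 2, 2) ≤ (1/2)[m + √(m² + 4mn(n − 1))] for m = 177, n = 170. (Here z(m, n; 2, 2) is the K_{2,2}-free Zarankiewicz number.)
z(177, 170; 2, 2) ≤ (1/2)[177 + √(177² + 4·177·170·169)] = (1/2)[177 + √20372169] = 2345.277

Kővári–Sós–Turán: let r_1, ..., r_177 be the row sums and z = Σ r_i the total number of 1s. Each pair of columns can share at most one row with both entries 1 (else a 2×2 all-ones block appears), so Σ_i C(r_i, 2) ≤ C(170, 2) = 14365. By convexity Σ_i C(r_i, 2) ≥ 177·C(z/177, 2) = z(z − 177)/(2·177), giving z² − 177z − 177·170·169 ≤ 0 and hence z ≤ (1/2)[177 + √(31329 + 4·5085210)] = (1/2)[177 + √20372169] ≈ (1/2)(177 + 4513.5539) = 2345.277.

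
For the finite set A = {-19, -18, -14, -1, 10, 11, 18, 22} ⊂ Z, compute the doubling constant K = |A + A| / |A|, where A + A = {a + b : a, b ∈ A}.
K = |A + A| / |A| = 33/8

Enumerate A + A = {a + b : a, b ∈ A}. With |A| = 8, there are |A|^2 = 64 ordered sum pairs; collecting distinct values, A + A = {-38, -37, -36, -33, -32, -28, -20, -19, -15, -9, -8, -7, -4, -3, -2, -1, 0, 3, 4, 8, 9, 10, 17, 20, 21, 22, 28, 29, 32, 33, 36, 40, 44}, so |A + A| = 33. Thus K = 33/8. For comparison, the minimum possible |A + A| over all 8-element sets is 2·8 − 1 = 15 (so min K = 15/8), attained only by arithmetic progressions.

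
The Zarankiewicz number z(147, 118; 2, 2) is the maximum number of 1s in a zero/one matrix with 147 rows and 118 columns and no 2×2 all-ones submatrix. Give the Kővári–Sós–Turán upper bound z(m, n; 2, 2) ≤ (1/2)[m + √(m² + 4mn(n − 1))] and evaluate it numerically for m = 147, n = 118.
z(147, 118; 2, 2) ≤ (1/2)[147 + √(147² + 4·147·118·117)] = (1/2)[147 + √8139537] = 1499.9937

Kővári–Sós–Turán: let r_1, ..., r_147 be the row sums and z = Σ r_i the total number of 1s. Each pair of columns can share at most one row with both entries 1 (else a 2×2 all-ones block appears), so Σ_i C(r_i, 2) ≤ C(118, 2) = 6903. By convexity Σ_i C(r_i, 2) ≥ 147·C(z/147, 2) = z(z − 147)/(2·147), giving z² − 147z − 147·118·117 ≤ 0 and hence z ≤ (1/2)[147 + √(21609 + 4·2029482)] = (1/2)[147 + √8139537] ≈ (1/2)(147 + 2852.9874) = 1499.9937.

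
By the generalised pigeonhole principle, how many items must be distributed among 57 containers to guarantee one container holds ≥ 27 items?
n = (27 − 1)·57 + 1 = 1483

By the generalised pigeonhole principle, to guarantee some box contains ≥ r objects we need more than (r − 1) · k objects total. Threshold: n = (r − 1) · k + 1. With r = 27 and k = 57: n = 26 · 57 + 1 = 1482 + 1 = 1483. For n = 1482 = 26 · 57, we can put exactly 26 objects in every box, avoiding 27 in any single one — so 1483 is tight.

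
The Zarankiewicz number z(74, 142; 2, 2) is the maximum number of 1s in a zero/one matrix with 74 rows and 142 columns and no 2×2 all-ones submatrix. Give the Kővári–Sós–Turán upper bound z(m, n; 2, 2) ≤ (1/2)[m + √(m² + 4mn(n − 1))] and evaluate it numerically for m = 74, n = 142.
z(74, 142; 2, 2) ≤ (1/2)[74 + √(74² + 4·74·142·141)] = (1/2)[74 + √5931988] = 1254.7836

Kővári–Sós–Turán: let r_1, ..., r_74 be the row sums and z = Σ r_i the total number of 1s. Each pair of columns can share at most one row with both entries 1 (else a 2×2 all-ones block appears), so Σ_i C(r_i, 2) ≤ C(142, 2) = 10011. By convexity Σ_i C(r_i, 2) ≥ 74·C(z/74, 2) = z(z − 74)/(2·74), giving z² − 74z − 74·142·141 ≤ 0 and hence z ≤ (1/2)[74 + √(5476 + 4·1481628)] = (1/2)[74 + √5931988] ≈ (1/2)(74 + 2435.5673) = 1254.7836.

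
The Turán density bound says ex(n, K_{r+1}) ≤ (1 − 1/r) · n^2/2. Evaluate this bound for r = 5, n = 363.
Turán density bound = (4/5) · 363^2/2 = 263538/5 ≈ 52707.6

Turán's theorem: ex(n, K_{r+1}) is achieved by the complete r-partite Turán graph T(n, r) with parts as balanced as possible, and is at most (1 − 1/r) · n^2/2. For r = 5, n = 363: the density bound is (4/5) · 131769/2 = 263538/5 ≈ 52707.6. The integer-valued extremum is e(T(363, 5)) = 52707, which is strictly less than the density bound 263538/5 since 5 ∤ 363 (the parts of T(363, 5) cannot all be equal).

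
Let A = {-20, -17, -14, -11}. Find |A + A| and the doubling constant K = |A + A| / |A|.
K = |A + A| / |A| = 7/4

Enumerate A + A = {a + b : a, b ∈ A}. With |A| = 4, there are |A|^2 = 16 ordered sum pairs; collecting distinct values, A + A = {-40, -37, -34, -31, -28, -25, -22}, so |A + A| = 7. Thus K = 7/4. Here |A + A| = 2|A| − 1 = 7, the minimum possible — so K = 7/4 is minimal, which holds iff A is an arithmetic progression.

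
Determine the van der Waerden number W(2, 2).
W(2, 2) = 2 + 1 = 3

A 2-term AP is any pair of integers, so a monochromatic 2-AP exists iff some colour is used at least twice. With 2 colours, the colouring i ↦ i on {1, ..., 2} uses each colour once, avoiding any monochromatic pair, so W(2, 2) > 2. For {1, ..., 3}, pigeonhole forces two integers of the same colour, which form a monochromatic 2-AP. Hence W(2, 2) = 3.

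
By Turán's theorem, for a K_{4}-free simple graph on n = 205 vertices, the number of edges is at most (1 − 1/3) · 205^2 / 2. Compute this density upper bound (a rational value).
Turán density bound = (2/3) · 205^2/2 = 42025/3 ≈ 14008.3333

Turán's theorem: ex(n, K_{r+1}) is achieved by the complete r-partite Turán graph T(n, r) with parts as balanced as possible, and is at most (1 − 1/r) · n^2/2. For r = 3, n = 205: the density bound is (2/3) · 42025/2 = 42025/3 ≈ 14008.3333. The integer-valued extremum is e(T(205, 3)) = 14008, which is strictly less than the density bound 42025/3 since 3 ∤ 205 (the parts of T(205, 3) cannot all be equal).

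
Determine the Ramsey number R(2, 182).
R(2, 182) = 182

R(2, k) = k for all k ≥ 2: in a 2-colouring of K_k, either some edge is red (a red K_2) or all edges are blue (a blue K_k). And K_{181} coloured all-blue has no blue K_182, so R(2, 182) > 181. Hence R(2, 182) = 182.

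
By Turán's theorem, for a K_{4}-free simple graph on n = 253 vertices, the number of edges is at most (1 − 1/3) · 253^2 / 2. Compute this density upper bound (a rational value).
Turán density bound = (2/3) · 253^2/2 = 64009/3 ≈ 21336.3333

Turán's theorem: ex(n, K_{r+1}) is achieved by the complete r-partite Turán graph T(n, r) with parts as balanced as possible, and is at most (1 − 1/r) · n^2/2. For r = 3, n = 253: the density bound is (2/3) · 64009/2 = 64009/3 ≈ 21336.3333. The integer-valued extremum is e(T(253, 3)) = 21336, which is strictly less than the density bound 64009/3 since 3 ∤ 253 (the parts of T(253, 3) cannot all be equal).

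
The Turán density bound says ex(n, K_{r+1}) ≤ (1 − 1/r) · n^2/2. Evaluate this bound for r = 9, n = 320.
Turán density bound = (8/9) · 320^2/2 = 409600/9 ≈ 45511.1111

Turán's theorem: ex(n, K_{r+1}) is achieved by the complete r-partite Turán graph T(n, r) with parts as balanced as possible, and is at most (1 − 1/r) · n^2/2. For r = 9, n = 320: the density bound is (8/9) · 102400/2 = 409600/9 ≈ 45511.1111. The integer-valued extremum is e(T(320, 9)) = 45510, which is strictly less than the density bound 409600/9 since 9 ∤ 320 (the parts of T(320, 9) cannot all be equal).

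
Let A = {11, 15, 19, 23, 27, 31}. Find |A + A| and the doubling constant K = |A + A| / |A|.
K = |A + A| / |A| = 11/6

Enumerate A + A = {a + b : a, b ∈ A}. With |A| = 6, there are |A|^2 = 36 ordered sum pairs; collecting distinct values, A + A = {22, 26, 30, 34, 38, 42, 46, 50, 54, 58, 62}, so |A + A| = 11. Thus K = 11/6. Here |A + A| = 2|A| − 1 = 11, the minimum possible — so K = 11/6 is minimal, which holds iff A is an arithmetic progression.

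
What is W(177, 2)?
W(177, 2) = 177 + 1 = 178

A 2-term AP is any pair of integers, so a monochromatic 2-AP exists iff some colour is used at least twice. With 177 colours, the colouring i ↦ i on {1, ..., 177} uses each colour once, avoiding any monochromatic pair, so W(177, 2) > 177. For {1, ..., 178}, pigeonhole forces two integers of the same colour, which form a monochromatic 2-AP. Hence W(177, 2) = 178.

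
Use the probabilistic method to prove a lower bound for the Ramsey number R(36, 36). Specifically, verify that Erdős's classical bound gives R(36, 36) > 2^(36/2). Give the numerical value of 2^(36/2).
2^(36/2) = 262144; so R(36, 36) > 262144

Colour each edge of K_n uniformly at random with red/blue. The expected number of monochromatic K_36 is C(n, 36) · 2 · 2^(−C(36,2)). If C(n, 36) · 2^(1 − C(36,2)) < 1, then with positive probability no monochromatic K_36 exists, so R(36, 36) > n. The standard estimate C(n, 36) ≤ n^36/36! shows this inequality holds whenever n ≤ 2^(36/2) (since 36! · 2^(C(36,2) − 1) > 2^(36^2/2) ≥ n^36). Hence R(36, 36) > 2^(36/2) = 262144.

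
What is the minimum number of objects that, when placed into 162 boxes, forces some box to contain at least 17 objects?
n = (17 − 1)·162 + 1 = 2593

By the generalised pigeonhole principle, to guarantee some box contains ≥ r objects we need more than (r − 1) · k objects total. Threshold: n = (r − 1) · k + 1. With r = 17 and k = 162: n = 16 · 162 + 1 = 2592 + 1 = 2593. For n = 2592 = 16 · 162, we can put exactly 16 objects in every box, avoiding 17 in any single one — so 2593 is tight.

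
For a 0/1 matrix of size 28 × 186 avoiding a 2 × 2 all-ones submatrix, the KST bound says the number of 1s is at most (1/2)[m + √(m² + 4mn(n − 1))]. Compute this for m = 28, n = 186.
z(28, 186; 2, 2) ≤ (1/2)[28 + √(28² + 4·28·186·185)] = (1/2)[28 + √3854704] = 995.67

Kővári–Sós–Turán: let r_1, ..., r_28 be the row sums and z = Σ r_i the total number of 1s. Each pair of columns can share at most one row with both entries 1 (else a 2×2 all-ones block appears), so Σ_i C(r_i, 2) ≤ C(186, 2) = 17205. By convexity Σ_i C(r_i, 2) ≥ 28·C(z/28, 2) = z(z − 28)/(2·28), giving z² − 28z − 28·186·185 ≤ 0 and hence z ≤ (1/2)[28 + √(784 + 4·963480)] = (1/2)[28 + √3854704] ≈ (1/2)(28 + 1963.34) = 995.67.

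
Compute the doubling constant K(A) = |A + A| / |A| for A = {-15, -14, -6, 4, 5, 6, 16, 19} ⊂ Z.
K = |A + A| / |A| = 32/8 = 4

Enumerate A + A = {a + b : a, b ∈ A}. With |A| = 8, there are |A|^2 = 64 ordered sum pairs; collecting distinct values, A + A = {-30, -29, -28, -21, -20, -12, -11, -10, -9, -8, -2, -1, 0, 1, 2, 4, 5, 8, 9, 10, 11, 12, 13, 20, 21, 22, 23, 24, 25, 32, 35, 38}, so |A + A| = 32. Thus K = 32/8 = 4. For comparison, the minimum possible |A + A| over all 8-element sets is 2·8 − 1 = 15 (so min K = 15/8), attained only by arithmetic progressions.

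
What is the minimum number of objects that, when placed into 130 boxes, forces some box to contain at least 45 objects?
n = (45 − 1)·130 + 1 = 5721

By the generalised pigeonhole principle, to guarantee some box contains ≥ r objects we need more than (r − 1) · k objects total. Threshold: n = (r − 1) · k + 1. With r = 45 and k = 130: n = 44 · 130 + 1 = 5720 + 1 = 5721. For n = 5720 = 44 · 130, we can put exactly 44 objects in every box, avoiding 45 in any single one — so 5721 is tight.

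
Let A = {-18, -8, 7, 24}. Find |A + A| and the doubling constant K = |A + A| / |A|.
K = |A + A| / |A| = 10/4 = 5/2

Enumerate A + A = {a + b : a, b ∈ A}. With |A| = 4, there are |A|^2 = 16 ordered sum pairs; collecting distinct values, A + A = {-36, -26, -16, -11, -1, 6, 14, 16, 31, 48}, so |A + A| = 10. Thus K = 10/4 = 5/2. For comparison, the minimum possible |A + A| over all 4-element sets is 2·4 − 1 = 7 (so min K = 7/4), attained only by arithmetic progressions.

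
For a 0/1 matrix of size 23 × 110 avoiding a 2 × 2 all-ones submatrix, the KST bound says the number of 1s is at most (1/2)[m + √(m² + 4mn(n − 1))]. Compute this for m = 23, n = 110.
z(23, 110; 2, 2) ≤ (1/2)[23 + √(23² + 4·23·110·109)] = (1/2)[23 + √1103609] = 536.764

Kővári–Sós–Turán: let r_1, ..., r_23 be the row sums and z = Σ r_i the total number of 1s. Each pair of columns can share at most one row with both entries 1 (else a 2×2 all-ones block appears), so Σ_i C(r_i, 2) ≤ C(110, 2) = 5995. By convexity Σ_i C(r_i, 2) ≥ 23·C(z/23, 2) = z(z − 23)/(2·23), giving z² − 23z − 23·110·109 ≤ 0 and hence z ≤ (1/2)[23 + √(529 + 4·275770)] = (1/2)[23 + √1103609] ≈ (1/2)(23 + 1050.528) = 536.764.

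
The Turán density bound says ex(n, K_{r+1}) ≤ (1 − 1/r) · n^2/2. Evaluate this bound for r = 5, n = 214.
Turán density bound = (4/5) · 214^2/2 = 91592/5 ≈ 18318.4

Turán's theorem: ex(n, K_{r+1}) is achieved by the complete r-partite Turán graph T(n, r) with parts as balanced as possible, and is at most (1 − 1/r) · n^2/2. For r = 5, n = 214: the density bound is (4/5) · 45796/2 = 91592/5 ≈ 18318.4. The integer-valued extremum is e(T(214, 5)) = 18318, which is strictly less than the density bound 91592/5 since 5 ∤ 214 (the parts of T(214, 5) cannot all be equal).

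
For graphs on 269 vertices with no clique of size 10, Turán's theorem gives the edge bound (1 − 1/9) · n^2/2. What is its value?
Turán density bound = (8/9) · 269^2/2 = 289444/9 ≈ 32160.4444

Turán's theorem: ex(n, K_{r+1}) is achieved by the complete r-partite Turán graph T(n, r) with parts as balanced as possible, and is at most (1 − 1/r) · n^2/2. For r = 9, n = 269: the density bound is (8/9) · 72361/2 = 289444/9 ≈ 32160.4444. The integer-valued extremum is e(T(269, 9)) = 32160, which is strictly less than the density bound 289444/9 since 9 ∤ 269 (the parts of T(269, 9) cannot all be equal).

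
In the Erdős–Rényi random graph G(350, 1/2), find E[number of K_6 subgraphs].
E[# K_6] = C(350, 6) · (1/2)^C(6, 2) = 2445484347775 / 2^15 ≈ 74630259.636688

For each 6-subset S of vertices (there are C(350, 6) = 2445484347775 such S), let X_S = 1 if S induces a K_6 (all C(6, 2) = 15 edges present). Then P(X_S = 1) = (1/2)^15 = 1/32768. By linearity of expectation, E[# K_6] = C(350, 6) · (1/2)^15 = 2445484347775 / 32768 ≈ 74630259.636688.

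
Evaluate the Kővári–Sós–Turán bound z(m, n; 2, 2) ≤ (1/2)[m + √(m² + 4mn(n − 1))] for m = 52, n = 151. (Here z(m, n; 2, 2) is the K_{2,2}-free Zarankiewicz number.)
z(52, 151; 2, 2) ≤ (1/2)[52 + √(52² + 4·52·151·150)] = (1/2)[52 + √4713904] = 1111.5763

Kővári–Sós–Turán: let r_1, ..., r_52 be the row sums and z = Σ r_i the total number of 1s. Each pair of columns can share at most one row with both entries 1 (else a 2×2 all-ones block appears), so Σ_i C(r_i, 2) ≤ C(151, 2) = 11325. By convexity Σ_i C(r_i, 2) ≥ 52·C(z/52, 2) = z(z − 52)/(2·52), giving z² − 52z − 52·151·150 ≤ 0 and hence z ≤ (1/2)[52 + √(2704 + 4·1177800)] = (1/2)[52 + √4713904] ≈ (1/2)(52 + 2171.1527) = 1111.5763.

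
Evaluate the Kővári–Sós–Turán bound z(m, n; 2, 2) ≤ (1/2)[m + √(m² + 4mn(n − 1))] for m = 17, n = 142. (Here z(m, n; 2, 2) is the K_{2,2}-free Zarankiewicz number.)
z(17, 142; 2, 2) ≤ (1/2)[17 + √(17² + 4·17·142·141)] = (1/2)[17 + √1361785] = 591.9777

Kővári–Sós–Turán: let r_1, ..., r_17 be the row sums and z = Σ r_i the total number of 1s. Each pair of columns can share at most one row with both entries 1 (else a 2×2 all-ones block appears), so Σ_i C(r_i, 2) ≤ C(142, 2) = 10011. By convexity Σ_i C(r_i, 2) ≥ 17·C(z/17, 2) = z(z − 17)/(2·17), giving z² − 17z − 17·142·141 ≤ 0 and hence z ≤ (1/2)[17 + √(289 + 4·340374)] = (1/2)[17 + √1361785] ≈ (1/2)(17 + 1166.9554) = 591.9777.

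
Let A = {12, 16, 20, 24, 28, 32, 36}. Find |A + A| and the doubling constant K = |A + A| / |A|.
K = |A + A| / |A| = 13/7

Enumerate A + A = {a + b : a, b ∈ A}. With |A| = 7, there are |A|^2 = 49 ordered sum pairs; collecting distinct values, A + A = {24, 28, 32, 36, 40, 44, 48, 52, 56, 60, 64, 68, 72}, so |A + A| = 13. Thus K = 13/7. Here |A + A| = 2|A| − 1 = 13, the minimum possible — so K = 13/7 is minimal, which holds iff A is an arithmetic progression.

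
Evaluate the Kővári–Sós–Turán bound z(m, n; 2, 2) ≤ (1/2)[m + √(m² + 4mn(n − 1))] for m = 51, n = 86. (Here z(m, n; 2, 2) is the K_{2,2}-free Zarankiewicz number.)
z(51, 86; 2, 2) ≤ (1/2)[51 + √(51² + 4·51·86·85)] = (1/2)[51 + √1493841] = 636.6139

Kővári–Sós–Turán: let r_1, ..., r_51 be the row sums and z = Σ r_i the total number of 1s. Each pair of columns can share at most one row with both entries 1 (else a 2×2 all-ones block appears), so Σ_i C(r_i, 2) ≤ C(86, 2) = 3655. By convexity Σ_i C(r_i, 2) ≥ 51·C(z/51, 2) = z(z − 51)/(2·51), giving z² − 51z − 51·86·85 ≤ 0 and hence z ≤ (1/2)[51 + √(2601 + 4·372810)] = (1/2)[51 + √1493841] ≈ (1/2)(51 + 1222.2279) = 636.6139.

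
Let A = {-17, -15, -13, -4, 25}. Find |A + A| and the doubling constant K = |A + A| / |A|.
K = |A + A| / |A| = 14/5

Enumerate A + A = {a + b : a, b ∈ A}. With |A| = 5, there are |A|^2 = 25 ordered sum pairs; collecting distinct values, A + A = {-34, -32, -30, -28, -26, -21, -19, -17, -8, 8, 10, 12, 21, 50}, so |A + A| = 14. Thus K = 14/5. For comparison, the minimum possible |A + A| over all 5-element sets is 2·5 − 1 = 9 (so min K = 9/5), attained only by arithmetic progressions.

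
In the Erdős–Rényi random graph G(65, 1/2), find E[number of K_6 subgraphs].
E[# K_6] = C(65, 6) · (1/2)^C(6, 2) = 82598880 / 2^15 = 2581215/1024 ≈ 2520.717773

For each 6-subset S of vertices (there are C(65, 6) = 82598880 such S), let X_S = 1 if S induces a K_6 (all C(6, 2) = 15 edges present). Then P(X_S = 1) = (1/2)^15 = 1/32768. By linearity of expectation, E[# K_6] = C(65, 6) · (1/2)^15 = 82598880 / 32768 = 2581215/1024 ≈ 2520.717773.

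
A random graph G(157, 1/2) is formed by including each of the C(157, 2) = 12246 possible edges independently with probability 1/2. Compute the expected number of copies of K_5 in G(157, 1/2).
E[# K_5] = C(157, 5) · (1/2)^C(5, 2) = 745395651 / 2^10 ≈ 727925.440430

For each 5-subset S of vertices (there are C(157, 5) = 745395651 such S), let X_S = 1 if S induces a K_5 (all C(5, 2) = 10 edges present). Then P(X_S = 1) = (1/2)^10 = 1/1024. By linearity of expectation, E[# K_5] = C(157, 5) · (1/2)^10 = 745395651 / 1024 ≈ 727925.440430.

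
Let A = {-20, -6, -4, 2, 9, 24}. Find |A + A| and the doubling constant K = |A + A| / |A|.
K = |A + A| / |A| = 19/6

Enumerate A + A = {a + b : a, b ∈ A}. With |A| = 6, there are |A|^2 = 36 ordered sum pairs; collecting distinct values, A + A = {-40, -26, -24, -18, -12, -11, -10, -8, -4, -2, 3, 4, 5, 11, 18, 20, 26, 33, 48}, so |A + A| = 19. Thus K = 19/6. For comparison, the minimum possible |A + A| over all 6-element sets is 2·6 − 1 = 11 (so min K = 11/6), attained only by arithmetic progressions.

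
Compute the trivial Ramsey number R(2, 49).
R(2, 49) = 49

R(2, k) = k for all k ≥ 2: in a 2-colouring of K_k, either some edge is red (a red K_2) or all edges are blue (a blue K_k). And K_{48} coloured all-blue has no blue K_49, so R(2, 49) > 48. Hence R(2, 49) = 49.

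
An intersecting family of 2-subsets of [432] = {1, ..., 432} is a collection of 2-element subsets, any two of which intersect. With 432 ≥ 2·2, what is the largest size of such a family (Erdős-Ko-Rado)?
max |F| = C(431, 1) = 431

The Erdős-Ko-Rado theorem states: for n ≥ 2k, an intersecting family of k-subsets of an n-element set has size at most C(n − 1, k − 1), with equality for 'star' families {A ⊆ [n] : |A| = k, i ∈ A} (fix an element i). For n = 432, k = 2: C(431, 1) = 431.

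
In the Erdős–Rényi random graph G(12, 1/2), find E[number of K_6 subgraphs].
E[# K_6] = C(12, 6) · (1/2)^C(6, 2) = 924 / 2^15 = 231/8192 ≈ 0.028198

For each 6-subset S of vertices (there are C(12, 6) = 924 such S), let X_S = 1 if S induces a K_6 (all C(6, 2) = 15 edges present). Then P(X_S = 1) = (1/2)^15 = 1/32768. By linearity of expectation, E[# K_6] = C(12, 6) · (1/2)^15 = 924 / 32768 = 231/8192 ≈ 0.028198.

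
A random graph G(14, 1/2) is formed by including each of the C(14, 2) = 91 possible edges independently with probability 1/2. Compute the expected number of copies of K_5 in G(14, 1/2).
E[# K_5] = C(14, 5) · (1/2)^C(5, 2) = 2002 / 2^10 = 1001/512 ≈ 1.955078

For each 5-subset S of vertices (there are C(14, 5) = 2002 such S), let X_S = 1 if S induces a K_5 (all C(5, 2) = 10 edges present). Then P(X_S = 1) = (1/2)^10 = 1/1024. By linearity of expectation, E[# K_5] = C(14, 5) · (1/2)^10 = 2002 / 1024 = 1001/512 ≈ 1.955078.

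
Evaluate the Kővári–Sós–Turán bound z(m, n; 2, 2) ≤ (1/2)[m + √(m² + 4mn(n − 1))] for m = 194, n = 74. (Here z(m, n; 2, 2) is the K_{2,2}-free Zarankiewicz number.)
z(194, 74; 2, 2) ≤ (1/2)[194 + √(194² + 4·194·74·73)] = (1/2)[194 + √4229588] = 1125.2981

Kővári–Sós–Turán: let r_1, ..., r_194 be the row sums and z = Σ r_i the total number of 1s. Each pair of columns can share at most one row with both entries 1 (else a 2×2 all-ones block appears), so Σ_i C(r_i, 2) ≤ C(74, 2) = 2701. By convexity Σ_i C(r_i, 2) ≥ 194·C(z/194, 2) = z(z − 194)/(2·194), giving z² − 194z − 194·74·73 ≤ 0 and hence z ≤ (1/2)[194 + √(37636 + 4·1047988)] = (1/2)[194 + √4229588] ≈ (1/2)(194 + 2056.5962) = 1125.2981.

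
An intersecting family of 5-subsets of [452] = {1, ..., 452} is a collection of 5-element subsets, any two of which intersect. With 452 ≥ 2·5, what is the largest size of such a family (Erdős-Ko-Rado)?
max |F| = C(451, 4) = 1700991600

Erdős-Ko-Rado (1961): when n ≥ 2k, max |F| = C(n−1, k−1). The bound is attained by the star {A : i ∈ A} for any fixed i ∈ [n]. Here C(452−1, 5−1) = C(451, 4) = 1700991600.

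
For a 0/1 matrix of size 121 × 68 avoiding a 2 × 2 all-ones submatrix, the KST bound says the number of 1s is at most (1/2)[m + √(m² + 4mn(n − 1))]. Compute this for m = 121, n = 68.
z(121, 68; 2, 2) ≤ (1/2)[121 + √(121² + 4·121·68·67)] = (1/2)[121 + √2219745] = 805.4404

Kővári–Sós–Turán: let r_1, ..., r_121 be the row sums and z = Σ r_i the total number of 1s. Each pair of columns can share at most one row with both entries 1 (else a 2×2 all-ones block appears), so Σ_i C(r_i, 2) ≤ C(68, 2) = 2278. By convexity Σ_i C(r_i, 2) ≥ 121·C(z/121, 2) = z(z − 121)/(2·121), giving z² − 121z − 121·68·67 ≤ 0 and hence z ≤ (1/2)[121 + √(14641 + 4·551276)] = (1/2)[121 + √2219745] ≈ (1/2)(121 + 1489.8809) = 805.4404.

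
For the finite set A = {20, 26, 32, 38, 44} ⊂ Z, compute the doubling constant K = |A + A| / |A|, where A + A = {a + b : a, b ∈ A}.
K = |A + A| / |A| = 9/5

Enumerate A + A = {a + b : a, b ∈ A}. With |A| = 5, there are |A|^2 = 25 ordered sum pairs; collecting distinct values, A + A = {40, 46, 52, 58, 64, 70, 76, 82, 88}, so |A + A| = 9. Thus K = 9/5. Here |A + A| = 2|A| − 1 = 9, the minimum possible — so K = 9/5 is minimal, which holds iff A is an arithmetic progression.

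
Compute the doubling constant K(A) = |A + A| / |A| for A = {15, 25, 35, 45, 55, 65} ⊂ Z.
K = |A + A| / |A| = 11/6

Enumerate A + A = {a + b : a, b ∈ A}. With |A| = 6, there are |A|^2 = 36 ordered sum pairs; collecting distinct values, A + A = {30, 40, 50, 60, 70, 80, 90, 100, 110, 120, 130}, so |A + A| = 11. Thus K = 11/6. Here |A + A| = 2|A| − 1 = 11, the minimum possible — so K = 11/6 is minimal, which holds iff A is an arithmetic progression.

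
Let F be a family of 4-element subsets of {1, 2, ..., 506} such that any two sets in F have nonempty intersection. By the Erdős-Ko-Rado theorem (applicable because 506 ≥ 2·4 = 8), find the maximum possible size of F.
max |F| = C(505, 3) = 21337260

The Erdős-Ko-Rado theorem states: for n ≥ 2k, an intersecting family of k-subsets of an n-element set has size at most C(n − 1, k − 1), with equality for 'star' families {A ⊆ [n] : |A| = k, i ∈ A} (fix an element i). For n = 506, k = 4: C(505, 3) = 21337260.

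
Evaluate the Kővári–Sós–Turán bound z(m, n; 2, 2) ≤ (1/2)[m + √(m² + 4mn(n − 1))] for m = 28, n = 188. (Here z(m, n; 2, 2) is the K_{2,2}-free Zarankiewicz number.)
z(28, 188; 2, 2) ≤ (1/2)[28 + √(28² + 4·28·188·187)] = (1/2)[28 + √3938256] = 1006.252

Kővári–Sós–Turán: let r_1, ..., r_28 be the row sums and z = Σ r_i the total number of 1s. Each pair of columns can share at most one row with both entries 1 (else a 2×2 all-ones block appears), so Σ_i C(r_i, 2) ≤ C(188, 2) = 17578. By convexity Σ_i C(r_i, 2) ≥ 28·C(z/28, 2) = z(z − 28)/(2·28), giving z² − 28z − 28·188·187 ≤ 0 and hence z ≤ (1/2)[28 + √(784 + 4·984368)] = (1/2)[28 + √3938256] ≈ (1/2)(28 + 1984.504) = 1006.252.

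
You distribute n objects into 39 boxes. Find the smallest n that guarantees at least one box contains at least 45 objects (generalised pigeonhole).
n = (45 − 1)·39 + 1 = 1717

By the generalised pigeonhole principle, to guarantee some box contains ≥ r objects we need more than (r − 1) · k objects total. Threshold: n = (r − 1) · k + 1. With r = 45 and k = 39: n = 44 · 39 + 1 = 1716 + 1 = 1717. For n = 1716 = 44 · 39, we can put exactly 44 objects in every box, avoiding 45 in any single one — so 1717 is tight.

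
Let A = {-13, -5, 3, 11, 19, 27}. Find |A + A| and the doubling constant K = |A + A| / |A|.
K = |A + A| / |A| = 11/6

Enumerate A + A = {a + b : a, b ∈ A}. With |A| = 6, there are |A|^2 = 36 ordered sum pairs; collecting distinct values, A + A = {-26, -18, -10, -2, 6, 14, 22, 30, 38, 46, 54}, so |A + A| = 11. Thus K = 11/6. Here |A + A| = 2|A| − 1 = 11, the minimum possible — so K = 11/6 is minimal, which holds iff A is an arithmetic progression.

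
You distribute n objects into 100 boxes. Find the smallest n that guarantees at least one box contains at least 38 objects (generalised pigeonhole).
n = (38 − 1)·100 + 1 = 3701

By the generalised pigeonhole principle, to guarantee some box contains ≥ r objects we need more than (r − 1) · k objects total. Threshold: n = (r − 1) · k + 1. With r = 38 and k = 100: n = 37 · 100 + 1 = 3700 + 1 = 3701. For n = 3700 = 37 · 100, we can put exactly 37 objects in every box, avoiding 38 in any single one — so 3701 is tight.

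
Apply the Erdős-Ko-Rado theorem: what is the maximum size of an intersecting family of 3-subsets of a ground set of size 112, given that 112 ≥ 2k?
max |F| = C(111, 2) = 6105

The Erdős-Ko-Rado theorem states: for n ≥ 2k, an intersecting family of k-subsets of an n-element set has size at most C(n − 1, k − 1), with equality for 'star' families {A ⊆ [n] : |A| = k, i ∈ A} (fix an element i). For n = 112, k = 3: C(111, 2) = 6105.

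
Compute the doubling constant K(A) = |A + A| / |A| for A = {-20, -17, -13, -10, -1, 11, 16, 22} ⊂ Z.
K = |A + A| / |A| = 34/8 = 17/4

Enumerate A + A = {a + b : a, b ∈ A}. With |A| = 8, there are |A|^2 = 64 ordered sum pairs; collecting distinct values, A + A = {-40, -37, -34, -33, -30, -27, -26, -23, -21, -20, -18, -14, -11, -9, -6, -4, -2, -1, 1, 2, 3, 5, 6, 9, 10, 12, 15, 21, 22, 27, 32, 33, 38, 44}, so |A + A| = 34. Thus K = 34/8 = 17/4. For comparison, the minimum possible |A + A| over all 8-element sets is 2·8 − 1 = 15 (so min K = 15/8), attained only by arithmetic progressions.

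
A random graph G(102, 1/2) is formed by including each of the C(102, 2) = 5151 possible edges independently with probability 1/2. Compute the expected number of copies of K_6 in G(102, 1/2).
E[# K_6] = C(102, 6) · (1/2)^C(6, 2) = 1346548665 / 2^15 ≈ 41093.404083

For each 6-subset S of vertices (there are C(102, 6) = 1346548665 such S), let X_S = 1 if S induces a K_6 (all C(6, 2) = 15 edges present). Then P(X_S = 1) = (1/2)^15 = 1/32768. By linearity of expectation, E[# K_6] = C(102, 6) · (1/2)^15 = 1346548665 / 32768 ≈ 41093.404083.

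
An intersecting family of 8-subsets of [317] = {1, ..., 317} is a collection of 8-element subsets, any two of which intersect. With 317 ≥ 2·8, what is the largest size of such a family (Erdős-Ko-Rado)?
max |F| = C(316, 7) = 58387215274440

The Erdős-Ko-Rado theorem states: for n ≥ 2k, an intersecting family of k-subsets of an n-element set has size at most C(n − 1, k − 1), with equality for 'star' families {A ⊆ [n] : |A| = k, i ∈ A} (fix an element i). For n = 317, k = 8: C(316, 7) = 58387215274440.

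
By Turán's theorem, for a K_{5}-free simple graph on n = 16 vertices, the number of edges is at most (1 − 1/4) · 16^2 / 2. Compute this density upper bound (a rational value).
Turán density bound = (3/4) · 16^2/2 = 96

Turán's theorem: ex(n, K_{r+1}) is achieved by the complete r-partite Turán graph T(n, r) with parts as balanced as possible, and is at most (1 − 1/r) · n^2/2. For r = 4, n = 16: the density bound is (3/4) · 256/2 = 96. Since 4 ∣ 16, the Turán graph T(16, 4) has parts of equal size 4, and its edge count e(T(16, 4)) = 96 attains the density bound exactly.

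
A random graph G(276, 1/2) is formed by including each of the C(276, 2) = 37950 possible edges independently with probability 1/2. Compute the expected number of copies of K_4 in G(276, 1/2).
E[# K_4] = C(276, 4) · (1/2)^C(4, 2) = 236561325 / 2^6 = 3696270.703125

For each 4-subset S of vertices (there are C(276, 4) = 236561325 such S), let X_S = 1 if S induces a K_4 (all C(4, 2) = 6 edges present). Then P(X_S = 1) = (1/2)^6 = 1/64. By linearity of expectation, E[# K_4] = C(276, 4) · (1/2)^6 = 236561325 / 64 = 3696270.703125.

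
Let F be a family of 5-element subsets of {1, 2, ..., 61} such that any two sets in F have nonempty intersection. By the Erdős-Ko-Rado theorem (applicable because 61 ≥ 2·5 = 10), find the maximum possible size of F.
max |F| = C(60, 4) = 487635

Erdős-Ko-Rado (1961): when n ≥ 2k, max |F| = C(n−1, k−1). The bound is attained by the star {A : i ∈ A} for any fixed i ∈ [n]. Here C(61−1, 5−1) = C(60, 4) = 487635.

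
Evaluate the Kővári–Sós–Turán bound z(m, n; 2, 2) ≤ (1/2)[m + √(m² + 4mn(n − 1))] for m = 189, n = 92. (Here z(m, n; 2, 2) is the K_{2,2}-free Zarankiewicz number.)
z(189, 92; 2, 2) ≤ (1/2)[189 + √(189² + 4·189·92·91)] = (1/2)[189 + √6364953] = 1355.9429

Kővári–Sós–Turán: let r_1, ..., r_189 be the row sums and z = Σ r_i the total number of 1s. Each pair of columns can share at most one row with both entries 1 (else a 2×2 all-ones block appears), so Σ_i C(r_i, 2) ≤ C(92, 2) = 4186. By convexity Σ_i C(r_i, 2) ≥ 189·C(z/189, 2) = z(z − 189)/(2·189), giving z² − 189z − 189·92·91 ≤ 0 and hence z ≤ (1/2)[189 + √(35721 + 4·1582308)] = (1/2)[189 + √6364953] ≈ (1/2)(189 + 2522.8858) = 1355.9429.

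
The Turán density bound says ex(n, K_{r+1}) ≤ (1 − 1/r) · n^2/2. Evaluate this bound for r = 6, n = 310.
Turán density bound = (5/6) · 310^2/2 = 120125/3 ≈ 40041.6667

Turán's theorem: ex(n, K_{r+1}) is achieved by the complete r-partite Turán graph T(n, r) with parts as balanced as possible, and is at most (1 − 1/r) · n^2/2. For r = 6, n = 310: the density bound is (5/6) · 96100/2 = 120125/3 ≈ 40041.6667. The integer-valued extremum is e(T(310, 6)) = 40041, which is strictly less than the density bound 120125/3 since 6 ∤ 310 (the parts of T(310, 6) cannot all be equal).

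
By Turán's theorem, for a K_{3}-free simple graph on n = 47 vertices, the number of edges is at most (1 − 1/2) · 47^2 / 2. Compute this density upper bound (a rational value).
Turán density bound = (1/2) · 47^2/2 = 2209/4 ≈ 552.25

Turán's theorem: ex(n, K_{r+1}) is achieved by the complete r-partite Turán graph T(n, r) with parts as balanced as possible, and is at most (1 − 1/r) · n^2/2. For r = 2, n = 47: the density bound is (1/2) · 2209/2 = 2209/4 ≈ 552.25. The integer-valued extremum is e(T(47, 2)) = 552, which is strictly less than the density bound 2209/4 since 2 ∤ 47 (the parts of T(47, 2) cannot all be equal).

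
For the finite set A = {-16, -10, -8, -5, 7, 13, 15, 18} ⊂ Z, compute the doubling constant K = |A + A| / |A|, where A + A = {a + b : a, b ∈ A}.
K = |A + A| / |A| = 30/8 = 15/4

Enumerate A + A = {a + b : a, b ∈ A}. With |A| = 8, there are |A|^2 = 64 ordered sum pairs; collecting distinct values, A + A = {-32, -26, -24, -21, -20, -18, -16, -15, -13, -10, -9, -3, -1, 2, 3, 5, 7, 8, 10, 13, 14, 20, 22, 25, 26, 28, 30, 31, 33, 36}, so |A + A| = 30. Thus K = 30/8 = 15/4. For comparison, the minimum possible |A + A| over all 8-element sets is 2·8 − 1 = 15 (so min K = 15/8), attained only by arithmetic progressions.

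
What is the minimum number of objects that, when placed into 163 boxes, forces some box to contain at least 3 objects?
n = (3 − 1)·163 + 1 = 327

By the generalised pigeonhole principle, to guarantee some box contains ≥ r objects we need more than (r − 1) · k objects total. Threshold: n = (r − 1) · k + 1. With r = 3 and k = 163: n = 2 · 163 + 1 = 326 + 1 = 327. For n = 326 = 2 · 163, we can put exactly 2 objects in every box, avoiding 3 in any single one — so 327 is tight.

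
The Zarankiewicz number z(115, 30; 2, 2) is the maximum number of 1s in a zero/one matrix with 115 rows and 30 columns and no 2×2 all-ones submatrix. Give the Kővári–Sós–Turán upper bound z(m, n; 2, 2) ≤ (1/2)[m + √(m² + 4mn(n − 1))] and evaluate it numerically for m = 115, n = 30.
z(115, 30; 2, 2) ≤ (1/2)[115 + √(115² + 4·115·30·29)] = (1/2)[115 + √413425] = 378.9907

Kővári–Sós–Turán: let r_1, ..., r_115 be the row sums and z = Σ r_i the total number of 1s. Each pair of columns can share at most one row with both entries 1 (else a 2×2 all-ones block appears), so Σ_i C(r_i, 2) ≤ C(30, 2) = 435. By convexity Σ_i C(r_i, 2) ≥ 115·C(z/115, 2) = z(z − 115)/(2·115), giving z² − 115z − 115·30·29 ≤ 0 and hence z ≤ (1/2)[115 + √(13225 + 4·100050)] = (1/2)[115 + √413425] ≈ (1/2)(115 + 642.9813) = 378.9907.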